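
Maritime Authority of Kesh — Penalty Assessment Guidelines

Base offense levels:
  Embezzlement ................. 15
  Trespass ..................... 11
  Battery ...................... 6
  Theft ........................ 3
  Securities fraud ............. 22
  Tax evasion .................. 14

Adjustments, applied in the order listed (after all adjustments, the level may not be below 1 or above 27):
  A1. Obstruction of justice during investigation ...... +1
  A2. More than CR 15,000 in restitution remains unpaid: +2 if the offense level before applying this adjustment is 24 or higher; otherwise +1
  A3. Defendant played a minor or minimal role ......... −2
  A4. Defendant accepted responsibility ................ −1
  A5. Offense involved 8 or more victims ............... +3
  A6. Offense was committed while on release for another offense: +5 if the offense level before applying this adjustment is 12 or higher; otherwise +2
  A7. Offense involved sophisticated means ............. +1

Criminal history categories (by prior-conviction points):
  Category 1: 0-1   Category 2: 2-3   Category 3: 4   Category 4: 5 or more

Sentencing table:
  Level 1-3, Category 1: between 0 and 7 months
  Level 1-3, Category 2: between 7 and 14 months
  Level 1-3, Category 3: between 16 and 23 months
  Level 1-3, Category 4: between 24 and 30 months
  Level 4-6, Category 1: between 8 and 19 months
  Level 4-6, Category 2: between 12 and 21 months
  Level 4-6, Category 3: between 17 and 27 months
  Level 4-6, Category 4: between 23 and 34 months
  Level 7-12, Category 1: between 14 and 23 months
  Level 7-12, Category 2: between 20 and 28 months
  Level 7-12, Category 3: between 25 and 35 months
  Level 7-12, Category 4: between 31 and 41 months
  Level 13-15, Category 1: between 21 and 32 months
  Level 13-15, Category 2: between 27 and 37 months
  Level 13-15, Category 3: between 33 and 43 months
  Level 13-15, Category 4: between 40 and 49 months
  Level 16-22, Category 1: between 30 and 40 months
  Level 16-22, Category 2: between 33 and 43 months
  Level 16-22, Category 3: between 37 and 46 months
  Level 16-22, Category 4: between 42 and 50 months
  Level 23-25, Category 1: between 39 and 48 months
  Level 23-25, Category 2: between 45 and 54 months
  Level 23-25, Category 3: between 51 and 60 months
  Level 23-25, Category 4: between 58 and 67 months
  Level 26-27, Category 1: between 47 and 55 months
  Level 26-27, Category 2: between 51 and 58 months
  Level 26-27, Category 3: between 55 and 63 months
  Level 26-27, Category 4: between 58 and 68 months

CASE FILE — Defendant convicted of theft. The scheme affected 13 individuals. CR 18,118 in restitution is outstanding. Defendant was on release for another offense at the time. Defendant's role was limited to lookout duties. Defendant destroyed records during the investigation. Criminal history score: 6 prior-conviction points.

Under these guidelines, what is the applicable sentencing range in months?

Base offense level for theft: 3.
A1 applies: 3 + 1 = 4.
A2 applies (level before this adjustment is 4 < 24, so +1): 4 + 1 = 5.
A3 applies: 5 − 2 = 3.
A4 does not apply.
A5 applies: 3 + 3 = 6.
A6 applies (level before this adjustment is 6 < 12, so +2): 6 + 2 = 8.
A7 does not apply.
Final offense level: 8.
Criminal history: 6 prior points → Category 4 (5+).
Level 8 falls in the 7-12 band.
Grid: Level 7-12 × Category 4 = 31-41 months.

31-41 months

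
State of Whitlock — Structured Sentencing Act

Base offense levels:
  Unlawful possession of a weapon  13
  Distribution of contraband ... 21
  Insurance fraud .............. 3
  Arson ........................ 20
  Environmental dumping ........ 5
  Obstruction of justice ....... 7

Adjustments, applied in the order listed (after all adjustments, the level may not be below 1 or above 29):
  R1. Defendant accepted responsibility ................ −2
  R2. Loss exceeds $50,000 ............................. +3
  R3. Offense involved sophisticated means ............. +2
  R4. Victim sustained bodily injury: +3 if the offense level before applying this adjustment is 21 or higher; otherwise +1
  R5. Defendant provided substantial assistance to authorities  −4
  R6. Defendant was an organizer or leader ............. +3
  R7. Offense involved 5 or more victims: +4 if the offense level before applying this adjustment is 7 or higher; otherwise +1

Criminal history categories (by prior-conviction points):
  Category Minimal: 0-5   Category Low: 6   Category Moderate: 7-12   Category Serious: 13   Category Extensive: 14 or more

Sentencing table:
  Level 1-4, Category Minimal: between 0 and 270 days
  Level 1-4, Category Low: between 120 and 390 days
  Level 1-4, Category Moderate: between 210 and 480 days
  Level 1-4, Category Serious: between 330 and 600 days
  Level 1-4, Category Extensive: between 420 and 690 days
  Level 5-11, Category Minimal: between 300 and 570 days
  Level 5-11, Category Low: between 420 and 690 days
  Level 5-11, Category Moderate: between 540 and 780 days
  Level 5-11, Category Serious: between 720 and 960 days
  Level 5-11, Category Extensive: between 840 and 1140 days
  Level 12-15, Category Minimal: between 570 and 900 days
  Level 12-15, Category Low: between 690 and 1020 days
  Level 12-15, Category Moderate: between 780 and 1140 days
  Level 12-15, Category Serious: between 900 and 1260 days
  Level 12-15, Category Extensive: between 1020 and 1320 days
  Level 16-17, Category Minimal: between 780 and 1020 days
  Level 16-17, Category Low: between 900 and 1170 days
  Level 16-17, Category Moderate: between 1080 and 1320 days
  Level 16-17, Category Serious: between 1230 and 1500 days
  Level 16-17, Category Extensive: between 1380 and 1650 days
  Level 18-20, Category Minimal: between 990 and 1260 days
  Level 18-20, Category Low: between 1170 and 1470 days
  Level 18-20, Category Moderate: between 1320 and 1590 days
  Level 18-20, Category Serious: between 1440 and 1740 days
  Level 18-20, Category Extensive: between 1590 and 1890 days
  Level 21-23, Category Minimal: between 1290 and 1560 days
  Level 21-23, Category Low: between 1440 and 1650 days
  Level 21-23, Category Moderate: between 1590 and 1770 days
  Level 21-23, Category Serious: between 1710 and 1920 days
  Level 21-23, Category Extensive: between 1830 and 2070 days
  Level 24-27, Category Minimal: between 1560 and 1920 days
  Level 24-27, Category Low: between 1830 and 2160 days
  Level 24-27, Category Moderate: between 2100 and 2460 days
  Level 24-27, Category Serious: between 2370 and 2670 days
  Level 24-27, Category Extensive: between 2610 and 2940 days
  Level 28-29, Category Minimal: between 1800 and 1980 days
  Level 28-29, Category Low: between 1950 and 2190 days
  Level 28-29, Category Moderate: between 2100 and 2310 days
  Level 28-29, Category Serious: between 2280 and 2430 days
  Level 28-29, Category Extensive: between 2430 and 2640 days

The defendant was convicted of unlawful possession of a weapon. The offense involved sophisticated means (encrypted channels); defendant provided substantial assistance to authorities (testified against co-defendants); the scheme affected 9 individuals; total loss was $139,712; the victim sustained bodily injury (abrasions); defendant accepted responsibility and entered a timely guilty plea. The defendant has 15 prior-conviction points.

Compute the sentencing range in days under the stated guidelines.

1380-1650 days

Base offense level for unlawful possession of a weapon: 13.
R1 applies: 13 − 2 = 11.
R2 applies: 11 + 3 = 14.
R3 applies: 14 + 2 = 16.
R4 applies (level before this adjustment is 16 < 21, so +1): 16 + 1 = 17.
R5 applies: 17 − 4 = 13.
R7 applies (level before this adjustment is 13 ≥ 7, so +4): 13 + 4 = 17.
Final offense level: 17.
Criminal history: 15 prior points → Category Extensive (14+).
Level 17 falls in the 16-17 band.
Grid: Level 16-17 × Category Extensive = 1380-1650 days.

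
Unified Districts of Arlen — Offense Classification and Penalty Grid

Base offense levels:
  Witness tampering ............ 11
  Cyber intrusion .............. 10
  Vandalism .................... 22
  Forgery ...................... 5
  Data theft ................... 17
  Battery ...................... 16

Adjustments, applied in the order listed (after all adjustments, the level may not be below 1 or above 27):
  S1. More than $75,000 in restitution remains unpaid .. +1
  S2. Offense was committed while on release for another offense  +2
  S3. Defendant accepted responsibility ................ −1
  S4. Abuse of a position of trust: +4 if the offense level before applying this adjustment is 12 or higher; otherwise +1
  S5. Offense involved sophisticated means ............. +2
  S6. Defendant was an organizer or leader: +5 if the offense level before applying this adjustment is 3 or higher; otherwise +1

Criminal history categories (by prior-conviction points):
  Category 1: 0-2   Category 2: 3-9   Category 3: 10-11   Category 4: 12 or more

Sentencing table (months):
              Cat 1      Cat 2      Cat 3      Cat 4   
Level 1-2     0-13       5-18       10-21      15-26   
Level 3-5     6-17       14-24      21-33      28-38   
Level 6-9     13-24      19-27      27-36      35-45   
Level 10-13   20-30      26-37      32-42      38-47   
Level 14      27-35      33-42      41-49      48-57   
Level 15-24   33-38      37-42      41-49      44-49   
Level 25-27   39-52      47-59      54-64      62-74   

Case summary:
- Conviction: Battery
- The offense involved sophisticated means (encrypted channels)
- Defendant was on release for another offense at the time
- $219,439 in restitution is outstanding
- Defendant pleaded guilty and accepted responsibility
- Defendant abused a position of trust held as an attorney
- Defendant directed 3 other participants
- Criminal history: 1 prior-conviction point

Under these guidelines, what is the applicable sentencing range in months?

Base offense level for battery: 16.
S1 applies: 16 + 1 = 17.
S2 applies: 17 + 2 = 19.
S3 applies: 19 − 1 = 18.
S4 applies (level before this adjustment is 18 ≥ 12, so +4): 18 + 4 = 22.
S5 applies: 22 + 2 = 24.
S6 applies (level before this adjustment is 24 ≥ 3, so +5): 24 + 5 = 29.
Level 29 exceeds the maximum of 27; capped at 27.
Final offense level: 27.
Criminal history: 1 prior point → Category 1 (0-2).
Level 27 falls in the 25-27 band.
Grid: Level 25-27 × Category 1 = 39-52 months.

39-52 months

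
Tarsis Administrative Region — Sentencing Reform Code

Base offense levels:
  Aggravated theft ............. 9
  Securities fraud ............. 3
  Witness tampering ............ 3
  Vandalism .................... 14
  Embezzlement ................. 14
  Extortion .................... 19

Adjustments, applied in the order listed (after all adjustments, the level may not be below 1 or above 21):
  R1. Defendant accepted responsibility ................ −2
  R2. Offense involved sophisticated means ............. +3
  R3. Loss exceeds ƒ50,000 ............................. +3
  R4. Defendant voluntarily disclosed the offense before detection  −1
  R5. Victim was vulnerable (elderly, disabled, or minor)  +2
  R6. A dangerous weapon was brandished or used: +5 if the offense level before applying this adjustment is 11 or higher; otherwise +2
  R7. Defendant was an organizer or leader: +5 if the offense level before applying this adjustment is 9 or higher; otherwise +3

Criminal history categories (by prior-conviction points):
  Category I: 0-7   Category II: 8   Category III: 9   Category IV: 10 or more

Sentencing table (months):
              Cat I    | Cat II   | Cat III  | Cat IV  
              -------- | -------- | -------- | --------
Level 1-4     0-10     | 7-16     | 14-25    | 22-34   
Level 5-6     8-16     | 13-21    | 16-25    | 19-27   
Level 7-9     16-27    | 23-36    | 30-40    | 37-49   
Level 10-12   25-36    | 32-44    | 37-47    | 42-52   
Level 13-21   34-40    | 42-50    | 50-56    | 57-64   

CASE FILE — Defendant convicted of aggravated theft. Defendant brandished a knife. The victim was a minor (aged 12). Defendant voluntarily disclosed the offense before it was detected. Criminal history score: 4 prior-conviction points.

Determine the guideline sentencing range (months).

Base offense level for aggravated theft: 9.
R1 does not apply.
R3 does not apply.
R4 applies: 9 − 1 = 8.
R5 applies: 8 + 2 = 10.
R6 applies (level before this adjustment is 10 < 11, so +2): 10 + 2 = 12.
R7 does not apply.
Final offense level: 12.
Criminal history: 4 prior points → Category I (0-7).
Level 12 falls in the 10-12 band.
Grid: Level 10-12 × Category I = 25-36 months.

25-36 months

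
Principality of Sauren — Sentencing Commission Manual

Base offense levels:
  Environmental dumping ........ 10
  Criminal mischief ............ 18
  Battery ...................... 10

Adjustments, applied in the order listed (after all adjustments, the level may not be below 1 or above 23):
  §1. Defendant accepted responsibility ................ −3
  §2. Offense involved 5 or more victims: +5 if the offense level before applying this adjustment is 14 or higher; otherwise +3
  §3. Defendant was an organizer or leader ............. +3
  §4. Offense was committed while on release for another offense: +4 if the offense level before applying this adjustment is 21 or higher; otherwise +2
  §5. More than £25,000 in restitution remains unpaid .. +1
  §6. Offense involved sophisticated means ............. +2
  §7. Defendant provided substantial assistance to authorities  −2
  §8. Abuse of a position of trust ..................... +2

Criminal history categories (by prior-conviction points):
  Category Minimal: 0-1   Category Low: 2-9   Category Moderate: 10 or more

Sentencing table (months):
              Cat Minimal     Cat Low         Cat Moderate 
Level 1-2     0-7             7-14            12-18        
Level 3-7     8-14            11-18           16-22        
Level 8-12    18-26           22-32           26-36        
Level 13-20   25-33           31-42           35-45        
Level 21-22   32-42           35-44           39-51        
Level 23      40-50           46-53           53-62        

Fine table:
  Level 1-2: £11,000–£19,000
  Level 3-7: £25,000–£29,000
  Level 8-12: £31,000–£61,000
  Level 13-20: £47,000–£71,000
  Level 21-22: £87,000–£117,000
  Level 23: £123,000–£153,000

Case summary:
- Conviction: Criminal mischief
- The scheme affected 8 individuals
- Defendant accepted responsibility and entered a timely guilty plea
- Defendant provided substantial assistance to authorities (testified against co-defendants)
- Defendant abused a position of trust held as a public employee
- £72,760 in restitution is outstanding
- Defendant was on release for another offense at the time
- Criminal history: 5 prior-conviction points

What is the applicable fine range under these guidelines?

Base offense level for criminal mischief: 18.
§1 applies: 18 − 3 = 15.
§2 applies (level before this adjustment is 15 ≥ 14, so +5): 15 + 5 = 20.
§4 applies (level before this adjustment is 20 < 21, so +2): 20 + 2 = 22.
§5 applies: 22 + 1 = 23.
§6 does not apply.
§7 applies: 23 − 2 = 21.
§8 applies: 21 + 2 = 23.
Final offense level: 23.
Level 23 falls in the 23 band.
Fine table: Level 23 → £123,000–£153,000.

£123,000–£153,000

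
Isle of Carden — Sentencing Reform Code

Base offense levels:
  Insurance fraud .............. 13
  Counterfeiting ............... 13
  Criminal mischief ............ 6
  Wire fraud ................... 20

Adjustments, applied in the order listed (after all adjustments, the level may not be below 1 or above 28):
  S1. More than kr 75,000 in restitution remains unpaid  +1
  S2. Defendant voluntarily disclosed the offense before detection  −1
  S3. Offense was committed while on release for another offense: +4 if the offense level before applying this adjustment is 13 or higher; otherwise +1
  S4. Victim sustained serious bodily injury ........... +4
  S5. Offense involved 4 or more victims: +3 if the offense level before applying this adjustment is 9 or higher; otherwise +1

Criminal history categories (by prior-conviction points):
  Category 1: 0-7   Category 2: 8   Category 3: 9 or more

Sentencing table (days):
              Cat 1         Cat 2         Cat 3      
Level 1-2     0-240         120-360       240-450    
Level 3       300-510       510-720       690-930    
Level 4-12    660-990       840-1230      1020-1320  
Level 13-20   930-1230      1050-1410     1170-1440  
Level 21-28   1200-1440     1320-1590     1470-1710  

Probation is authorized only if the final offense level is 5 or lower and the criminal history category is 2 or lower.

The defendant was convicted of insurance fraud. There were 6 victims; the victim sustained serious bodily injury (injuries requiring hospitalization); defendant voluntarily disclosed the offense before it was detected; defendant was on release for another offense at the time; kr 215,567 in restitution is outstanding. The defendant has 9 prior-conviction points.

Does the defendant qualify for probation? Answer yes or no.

No

Base offense level for insurance fraud: 13.
S1 applies: 13 + 1 = 14.
S2 applies: 14 − 1 = 13.
S3 applies (level before this adjustment is 13 ≥ 13, so +4): 13 + 4 = 17.
S4 applies: 17 + 4 = 21.
S5 applies (level before this adjustment is 21 ≥ 9, so +3): 21 + 3 = 24.
Final offense level: 24.
Criminal history: 9 prior points → Category 3 (9+).
Level 24 falls in the 21-28 band.
Grid: Level 21-28 × Category 3 = 1470-1710 days.
Probation check: level 24 > 5 and category 3 > 2 → not eligible.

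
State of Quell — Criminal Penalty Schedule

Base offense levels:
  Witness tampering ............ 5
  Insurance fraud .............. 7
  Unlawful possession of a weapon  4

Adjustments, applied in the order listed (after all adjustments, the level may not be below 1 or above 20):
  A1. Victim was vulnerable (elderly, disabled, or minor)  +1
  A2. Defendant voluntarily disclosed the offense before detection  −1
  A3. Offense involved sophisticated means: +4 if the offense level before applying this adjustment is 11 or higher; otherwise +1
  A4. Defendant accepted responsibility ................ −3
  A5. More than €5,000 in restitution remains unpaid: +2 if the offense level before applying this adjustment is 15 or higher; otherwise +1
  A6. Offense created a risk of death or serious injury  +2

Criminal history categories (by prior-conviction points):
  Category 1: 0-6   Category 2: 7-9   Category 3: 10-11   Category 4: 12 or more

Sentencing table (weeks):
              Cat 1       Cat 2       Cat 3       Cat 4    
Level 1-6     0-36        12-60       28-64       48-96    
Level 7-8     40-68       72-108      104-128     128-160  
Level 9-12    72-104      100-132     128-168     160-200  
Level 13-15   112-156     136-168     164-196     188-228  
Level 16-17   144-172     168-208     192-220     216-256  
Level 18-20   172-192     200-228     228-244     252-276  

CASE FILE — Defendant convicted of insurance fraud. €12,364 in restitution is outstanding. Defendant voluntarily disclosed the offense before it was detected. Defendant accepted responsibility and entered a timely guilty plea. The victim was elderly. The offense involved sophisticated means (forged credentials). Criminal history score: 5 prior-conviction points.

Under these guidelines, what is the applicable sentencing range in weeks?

Base offense level for insurance fraud: 7.
A1 applies: 7 + 1 = 8.
A2 applies: 8 − 1 = 7.
A3 applies (level before this adjustment is 7 < 11, so +1): 7 + 1 = 8.
A4 applies: 8 − 3 = 5.
A5 applies (level before this adjustment is 5 < 15, so +1): 5 + 1 = 6.
Final offense level: 6.
Criminal history: 5 prior points → Category 1 (0-6).
Level 6 falls in the 1-6 band.
Grid: Level 1-6 × Category 1 = 0-36 weeks.

0-36 weeks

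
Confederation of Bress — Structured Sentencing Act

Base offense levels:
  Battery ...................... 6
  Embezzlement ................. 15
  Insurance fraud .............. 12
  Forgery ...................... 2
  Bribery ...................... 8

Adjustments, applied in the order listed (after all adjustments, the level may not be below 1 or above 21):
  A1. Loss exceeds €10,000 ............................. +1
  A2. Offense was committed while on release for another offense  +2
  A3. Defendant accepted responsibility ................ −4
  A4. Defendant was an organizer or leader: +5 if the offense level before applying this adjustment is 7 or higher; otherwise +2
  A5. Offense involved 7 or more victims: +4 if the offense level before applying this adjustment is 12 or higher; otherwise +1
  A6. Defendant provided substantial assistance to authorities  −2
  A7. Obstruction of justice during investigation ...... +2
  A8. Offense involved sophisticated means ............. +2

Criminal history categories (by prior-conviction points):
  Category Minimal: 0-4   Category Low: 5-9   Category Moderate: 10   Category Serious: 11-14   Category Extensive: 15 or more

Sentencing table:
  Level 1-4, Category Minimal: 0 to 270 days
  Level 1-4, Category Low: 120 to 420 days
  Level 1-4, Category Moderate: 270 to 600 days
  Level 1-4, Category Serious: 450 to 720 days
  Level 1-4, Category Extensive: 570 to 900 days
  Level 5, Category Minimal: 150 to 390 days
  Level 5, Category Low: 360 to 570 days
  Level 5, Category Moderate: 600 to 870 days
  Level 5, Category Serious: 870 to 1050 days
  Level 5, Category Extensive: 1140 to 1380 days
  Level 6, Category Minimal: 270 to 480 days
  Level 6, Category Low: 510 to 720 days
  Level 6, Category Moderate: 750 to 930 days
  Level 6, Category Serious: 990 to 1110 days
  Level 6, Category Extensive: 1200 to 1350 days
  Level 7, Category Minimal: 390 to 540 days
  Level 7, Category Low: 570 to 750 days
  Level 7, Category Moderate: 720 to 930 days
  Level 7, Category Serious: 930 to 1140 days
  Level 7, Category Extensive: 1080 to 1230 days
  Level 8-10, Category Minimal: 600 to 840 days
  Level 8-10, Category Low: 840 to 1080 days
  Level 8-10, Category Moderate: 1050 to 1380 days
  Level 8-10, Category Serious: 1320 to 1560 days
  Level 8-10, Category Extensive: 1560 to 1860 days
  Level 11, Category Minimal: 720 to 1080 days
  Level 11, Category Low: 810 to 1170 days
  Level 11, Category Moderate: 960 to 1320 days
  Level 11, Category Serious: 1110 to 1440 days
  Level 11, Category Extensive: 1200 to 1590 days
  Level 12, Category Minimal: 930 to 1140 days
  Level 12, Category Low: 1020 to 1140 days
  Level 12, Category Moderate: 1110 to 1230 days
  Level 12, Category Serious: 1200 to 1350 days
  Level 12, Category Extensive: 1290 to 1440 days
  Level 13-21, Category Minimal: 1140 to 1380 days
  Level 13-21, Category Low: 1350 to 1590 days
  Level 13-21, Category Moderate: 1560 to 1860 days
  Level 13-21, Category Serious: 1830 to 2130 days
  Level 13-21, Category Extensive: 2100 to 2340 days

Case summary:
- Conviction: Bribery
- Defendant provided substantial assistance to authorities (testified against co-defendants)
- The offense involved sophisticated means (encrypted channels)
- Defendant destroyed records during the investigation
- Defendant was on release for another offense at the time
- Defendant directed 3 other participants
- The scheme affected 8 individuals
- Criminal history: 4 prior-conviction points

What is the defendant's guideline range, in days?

Base offense level for bribery: 8.
A1 does not apply.
A2 applies: 8 + 2 = 10.
A4 applies (level before this adjustment is 10 ≥ 7, so +5): 10 + 5 = 15.
A5 applies (level before this adjustment is 15 ≥ 12, so +4): 15 + 4 = 19.
A6 applies: 19 − 2 = 17.
A7 applies: 17 + 2 = 19.
A8 applies: 19 + 2 = 21.
Final offense level: 21.
Criminal history: 4 prior points → Category Minimal (0-4).
Level 21 falls in the 13-21 band.
Grid: Level 13-21 × Category Minimal = 1140-1380 days.

1140-1380 days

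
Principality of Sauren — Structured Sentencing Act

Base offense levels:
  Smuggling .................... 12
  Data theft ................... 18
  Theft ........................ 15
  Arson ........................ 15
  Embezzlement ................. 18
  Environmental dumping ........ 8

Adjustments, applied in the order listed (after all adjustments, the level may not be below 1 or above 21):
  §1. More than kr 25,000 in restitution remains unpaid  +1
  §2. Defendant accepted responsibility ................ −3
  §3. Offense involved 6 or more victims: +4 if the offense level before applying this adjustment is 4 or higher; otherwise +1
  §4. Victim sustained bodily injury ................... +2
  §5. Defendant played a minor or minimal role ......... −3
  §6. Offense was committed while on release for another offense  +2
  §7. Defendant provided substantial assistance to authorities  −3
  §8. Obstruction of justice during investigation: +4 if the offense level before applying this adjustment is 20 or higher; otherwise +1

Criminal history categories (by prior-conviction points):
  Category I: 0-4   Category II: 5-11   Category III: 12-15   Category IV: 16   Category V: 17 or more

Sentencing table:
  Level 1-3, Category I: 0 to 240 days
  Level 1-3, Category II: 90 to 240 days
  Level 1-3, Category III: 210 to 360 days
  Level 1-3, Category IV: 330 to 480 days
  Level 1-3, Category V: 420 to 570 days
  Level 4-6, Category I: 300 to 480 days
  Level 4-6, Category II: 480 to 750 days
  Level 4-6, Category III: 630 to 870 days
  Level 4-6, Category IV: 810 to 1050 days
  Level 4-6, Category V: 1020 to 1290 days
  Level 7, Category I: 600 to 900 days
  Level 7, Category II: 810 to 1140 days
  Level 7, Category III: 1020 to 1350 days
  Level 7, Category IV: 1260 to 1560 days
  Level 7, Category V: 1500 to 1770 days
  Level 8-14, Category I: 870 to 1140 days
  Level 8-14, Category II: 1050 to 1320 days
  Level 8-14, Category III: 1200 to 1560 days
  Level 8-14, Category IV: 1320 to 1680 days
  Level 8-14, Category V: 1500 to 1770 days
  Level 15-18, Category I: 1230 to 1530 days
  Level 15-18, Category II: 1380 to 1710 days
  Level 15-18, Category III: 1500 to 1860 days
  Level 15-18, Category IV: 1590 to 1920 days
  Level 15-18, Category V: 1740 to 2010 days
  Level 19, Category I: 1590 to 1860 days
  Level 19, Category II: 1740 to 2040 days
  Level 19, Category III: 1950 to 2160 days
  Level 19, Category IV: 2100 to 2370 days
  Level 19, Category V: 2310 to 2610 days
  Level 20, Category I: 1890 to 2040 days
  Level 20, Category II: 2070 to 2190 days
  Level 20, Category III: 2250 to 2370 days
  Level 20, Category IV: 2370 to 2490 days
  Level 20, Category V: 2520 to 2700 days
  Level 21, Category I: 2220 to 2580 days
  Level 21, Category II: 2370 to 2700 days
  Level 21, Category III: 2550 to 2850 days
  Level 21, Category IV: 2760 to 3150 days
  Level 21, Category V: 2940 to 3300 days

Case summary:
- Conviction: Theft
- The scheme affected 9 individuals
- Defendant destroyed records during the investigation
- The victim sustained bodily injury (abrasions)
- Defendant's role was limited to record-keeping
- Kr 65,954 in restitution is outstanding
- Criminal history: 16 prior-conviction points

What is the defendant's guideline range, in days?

Base offense level for theft: 15.
§1 applies: 15 + 1 = 16.
§2 does not apply.
§3 applies (level before this adjustment is 16 ≥ 4, so +4): 16 + 4 = 20.
§4 applies: 20 + 2 = 22.
§5 applies: 22 − 3 = 19.
§6 does not apply.
§8 applies (level before this adjustment is 19 < 20, so +1): 19 + 1 = 20.
Final offense level: 20.
Criminal history: 16 prior points → Category IV (16).
Level 20 falls in the 20 band.
Grid: Level 20 × Category IV = 2370-2490 days.

2370-2490 days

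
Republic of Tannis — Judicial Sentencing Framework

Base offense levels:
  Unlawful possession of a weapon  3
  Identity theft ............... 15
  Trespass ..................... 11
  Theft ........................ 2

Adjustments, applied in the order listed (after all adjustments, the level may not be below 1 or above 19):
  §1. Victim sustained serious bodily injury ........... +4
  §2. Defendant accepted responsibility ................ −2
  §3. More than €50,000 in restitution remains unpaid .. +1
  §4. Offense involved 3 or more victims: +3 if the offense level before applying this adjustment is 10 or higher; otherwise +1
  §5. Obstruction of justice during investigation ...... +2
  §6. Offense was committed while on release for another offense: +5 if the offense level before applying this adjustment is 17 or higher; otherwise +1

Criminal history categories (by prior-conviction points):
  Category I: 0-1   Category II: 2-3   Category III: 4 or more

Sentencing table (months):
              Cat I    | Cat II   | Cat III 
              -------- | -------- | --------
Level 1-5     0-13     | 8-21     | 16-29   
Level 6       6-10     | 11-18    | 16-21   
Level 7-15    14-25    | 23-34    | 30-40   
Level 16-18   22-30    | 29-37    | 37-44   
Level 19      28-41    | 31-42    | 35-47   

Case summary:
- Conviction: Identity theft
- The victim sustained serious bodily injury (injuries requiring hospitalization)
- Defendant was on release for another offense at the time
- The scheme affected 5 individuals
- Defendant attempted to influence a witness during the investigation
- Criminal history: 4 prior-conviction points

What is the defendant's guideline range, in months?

Base offense level for identity theft: 15.
§1 applies: 15 + 4 = 19.
§2 does not apply.
§4 applies (level before this adjustment is 19 ≥ 10, so +3): 19 + 3 = 22.
§5 applies: 22 + 2 = 24.
§6 applies (level before this adjustment is 24 ≥ 17, so +5): 24 + 5 = 29.
Level 29 exceeds the maximum of 19; capped at 19.
Final offense level: 19.
Criminal history: 4 prior points → Category III (4+).
Level 19 falls in the 19 band.
Grid: Level 19 × Category III = 35-47 months.

35-47 months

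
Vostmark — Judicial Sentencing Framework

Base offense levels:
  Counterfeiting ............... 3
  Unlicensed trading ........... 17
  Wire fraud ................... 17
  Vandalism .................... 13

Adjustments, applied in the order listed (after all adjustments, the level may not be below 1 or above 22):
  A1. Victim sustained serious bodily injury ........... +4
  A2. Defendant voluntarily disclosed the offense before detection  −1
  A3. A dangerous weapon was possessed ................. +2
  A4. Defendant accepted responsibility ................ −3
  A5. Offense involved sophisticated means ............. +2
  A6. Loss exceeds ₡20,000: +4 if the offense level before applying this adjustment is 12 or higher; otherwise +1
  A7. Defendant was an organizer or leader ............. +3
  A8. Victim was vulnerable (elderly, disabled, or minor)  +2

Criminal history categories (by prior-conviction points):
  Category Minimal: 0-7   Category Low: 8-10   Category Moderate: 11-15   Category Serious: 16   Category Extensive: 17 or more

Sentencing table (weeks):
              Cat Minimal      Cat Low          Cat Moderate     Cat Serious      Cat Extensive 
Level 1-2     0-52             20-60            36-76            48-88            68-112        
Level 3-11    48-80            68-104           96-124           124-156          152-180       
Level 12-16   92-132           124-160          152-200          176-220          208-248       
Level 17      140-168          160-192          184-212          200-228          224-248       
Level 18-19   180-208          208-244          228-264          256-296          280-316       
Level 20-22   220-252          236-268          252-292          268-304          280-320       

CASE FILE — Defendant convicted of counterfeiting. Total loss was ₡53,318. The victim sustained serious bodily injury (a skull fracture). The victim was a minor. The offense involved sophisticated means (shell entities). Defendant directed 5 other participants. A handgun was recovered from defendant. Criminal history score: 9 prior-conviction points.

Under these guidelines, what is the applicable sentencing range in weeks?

160-192 weeks

Base offense level for counterfeiting: 3.
A1 applies: 3 + 4 = 7.
A2 does not apply.
A3 applies: 7 + 2 = 9.
A4 does not apply.
A5 applies: 9 + 2 = 11.
A6 applies (level before this adjustment is 11 < 12, so +1): 11 + 1 = 12.
A7 applies: 12 + 3 = 15.
A8 applies: 15 + 2 = 17.
Final offense level: 17.
Criminal history: 9 prior points → Category Low (8-10).
Level 17 falls in the 17 band.
Grid: Level 17 × Category Low = 160-192 weeks.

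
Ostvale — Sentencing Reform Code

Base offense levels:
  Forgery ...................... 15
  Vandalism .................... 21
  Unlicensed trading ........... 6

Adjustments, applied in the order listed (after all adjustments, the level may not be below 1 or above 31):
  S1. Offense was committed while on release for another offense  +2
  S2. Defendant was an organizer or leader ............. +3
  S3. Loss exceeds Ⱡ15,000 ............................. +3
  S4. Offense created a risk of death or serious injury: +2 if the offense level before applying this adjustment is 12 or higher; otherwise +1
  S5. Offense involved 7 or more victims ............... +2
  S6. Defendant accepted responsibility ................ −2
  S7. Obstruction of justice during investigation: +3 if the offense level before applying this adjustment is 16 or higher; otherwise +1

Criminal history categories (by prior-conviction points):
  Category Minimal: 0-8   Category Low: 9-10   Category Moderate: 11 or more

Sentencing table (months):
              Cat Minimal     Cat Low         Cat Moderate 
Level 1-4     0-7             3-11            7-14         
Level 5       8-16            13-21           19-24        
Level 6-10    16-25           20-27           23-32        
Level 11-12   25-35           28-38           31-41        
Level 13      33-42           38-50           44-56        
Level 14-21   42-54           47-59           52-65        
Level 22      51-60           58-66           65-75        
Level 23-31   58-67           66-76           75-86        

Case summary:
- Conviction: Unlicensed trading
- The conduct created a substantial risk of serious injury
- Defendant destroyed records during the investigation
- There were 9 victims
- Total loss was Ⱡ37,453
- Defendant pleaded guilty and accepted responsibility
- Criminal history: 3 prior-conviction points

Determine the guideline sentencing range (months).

25-35 months

Base offense level for unlicensed trading: 6.
S1 does not apply.
S3 applies: 6 + 3 = 9.
S4 applies (level before this adjustment is 9 < 12, so +1): 9 + 1 = 10.
S5 applies: 10 + 2 = 12.
S6 applies: 12 − 2 = 10.
S7 applies (level before this adjustment is 10 < 16, so +1): 10 + 1 = 11.
Final offense level: 11.
Criminal history: 3 prior points → Category Minimal (0-8).
Level 11 falls in the 11-12 band.
Grid: Level 11-12 × Category Minimal = 25-35 months.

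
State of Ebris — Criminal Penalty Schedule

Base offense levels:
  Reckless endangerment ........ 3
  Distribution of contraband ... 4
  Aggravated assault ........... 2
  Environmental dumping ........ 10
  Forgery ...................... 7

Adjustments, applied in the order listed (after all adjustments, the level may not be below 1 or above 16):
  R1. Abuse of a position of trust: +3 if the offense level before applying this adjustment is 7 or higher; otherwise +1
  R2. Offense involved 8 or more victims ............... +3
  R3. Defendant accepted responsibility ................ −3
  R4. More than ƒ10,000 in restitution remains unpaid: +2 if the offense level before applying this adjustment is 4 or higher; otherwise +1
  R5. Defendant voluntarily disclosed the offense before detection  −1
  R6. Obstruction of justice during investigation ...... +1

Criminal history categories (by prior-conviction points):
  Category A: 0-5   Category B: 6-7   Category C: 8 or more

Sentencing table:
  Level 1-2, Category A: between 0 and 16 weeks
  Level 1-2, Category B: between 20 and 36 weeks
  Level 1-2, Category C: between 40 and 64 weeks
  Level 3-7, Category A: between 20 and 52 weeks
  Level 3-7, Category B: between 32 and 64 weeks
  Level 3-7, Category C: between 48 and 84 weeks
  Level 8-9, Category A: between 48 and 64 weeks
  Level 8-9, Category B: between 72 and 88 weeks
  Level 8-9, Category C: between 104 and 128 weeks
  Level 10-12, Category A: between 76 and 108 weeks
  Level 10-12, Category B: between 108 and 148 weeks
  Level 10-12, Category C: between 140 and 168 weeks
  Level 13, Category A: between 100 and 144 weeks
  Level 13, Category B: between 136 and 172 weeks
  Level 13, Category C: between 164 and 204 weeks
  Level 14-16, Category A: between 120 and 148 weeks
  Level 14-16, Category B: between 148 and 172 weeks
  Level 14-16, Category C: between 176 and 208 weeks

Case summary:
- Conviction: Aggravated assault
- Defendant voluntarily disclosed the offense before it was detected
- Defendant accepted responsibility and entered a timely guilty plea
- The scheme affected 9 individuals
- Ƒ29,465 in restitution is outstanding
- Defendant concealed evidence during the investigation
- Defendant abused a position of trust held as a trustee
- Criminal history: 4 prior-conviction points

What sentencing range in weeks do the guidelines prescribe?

Base offense level for aggravated assault: 2.
R1 applies (level before this adjustment is 2 < 7, so +1): 2 + 1 = 3.
R2 applies: 3 + 3 = 6.
R3 applies: 6 − 3 = 3.
R4 applies (level before this adjustment is 3 < 4, so +1): 3 + 1 = 4.
R5 applies: 4 − 1 = 3.
R6 applies: 3 + 1 = 4.
Final offense level: 4.
Criminal history: 4 prior points → Category A (0-5).
Level 4 falls in the 3-7 band.
Grid: Level 3-7 × Category A = 20-52 weeks.

20-52 weeks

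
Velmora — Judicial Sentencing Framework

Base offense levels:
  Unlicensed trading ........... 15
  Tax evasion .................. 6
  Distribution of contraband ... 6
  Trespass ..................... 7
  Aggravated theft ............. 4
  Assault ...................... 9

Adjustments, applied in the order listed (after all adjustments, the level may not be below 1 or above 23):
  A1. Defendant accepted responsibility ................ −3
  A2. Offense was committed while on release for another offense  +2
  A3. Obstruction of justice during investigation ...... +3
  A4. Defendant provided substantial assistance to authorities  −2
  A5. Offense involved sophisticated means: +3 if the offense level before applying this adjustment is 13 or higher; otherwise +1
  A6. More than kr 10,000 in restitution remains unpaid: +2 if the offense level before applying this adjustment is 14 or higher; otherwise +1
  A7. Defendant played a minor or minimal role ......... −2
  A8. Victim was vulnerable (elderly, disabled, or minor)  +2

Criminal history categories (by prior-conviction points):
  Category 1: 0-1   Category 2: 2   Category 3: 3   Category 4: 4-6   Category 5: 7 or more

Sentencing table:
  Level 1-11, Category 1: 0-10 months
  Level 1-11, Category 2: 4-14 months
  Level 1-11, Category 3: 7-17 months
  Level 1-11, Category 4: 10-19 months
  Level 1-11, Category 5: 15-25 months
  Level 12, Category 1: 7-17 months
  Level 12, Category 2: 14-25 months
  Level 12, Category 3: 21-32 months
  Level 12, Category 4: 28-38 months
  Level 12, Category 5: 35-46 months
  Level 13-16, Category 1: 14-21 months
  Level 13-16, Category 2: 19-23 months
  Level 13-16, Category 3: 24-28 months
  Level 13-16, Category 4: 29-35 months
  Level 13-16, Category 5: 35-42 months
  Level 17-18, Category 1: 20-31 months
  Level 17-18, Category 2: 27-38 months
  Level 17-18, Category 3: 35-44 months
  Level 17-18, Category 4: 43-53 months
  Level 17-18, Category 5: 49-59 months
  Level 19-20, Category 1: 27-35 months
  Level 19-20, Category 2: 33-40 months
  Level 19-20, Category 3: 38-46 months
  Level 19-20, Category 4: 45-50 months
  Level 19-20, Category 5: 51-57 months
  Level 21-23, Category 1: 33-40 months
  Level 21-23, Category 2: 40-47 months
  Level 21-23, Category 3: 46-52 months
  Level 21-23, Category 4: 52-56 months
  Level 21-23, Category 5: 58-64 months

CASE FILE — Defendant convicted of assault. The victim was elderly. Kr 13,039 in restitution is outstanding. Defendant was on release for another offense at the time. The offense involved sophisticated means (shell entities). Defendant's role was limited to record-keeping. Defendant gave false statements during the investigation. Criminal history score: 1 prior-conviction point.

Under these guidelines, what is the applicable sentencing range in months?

27-35 months

Base offense level for assault: 9.
A1 does not apply.
A2 applies: 9 + 2 = 11.
A3 applies: 11 + 3 = 14.
A4 does not apply.
A5 applies (level before this adjustment is 14 ≥ 13, so +3): 14 + 3 = 17.
A6 applies (level before this adjustment is 17 ≥ 14, so +2): 17 + 2 = 19.
A7 applies: 19 − 2 = 17.
A8 applies: 17 + 2 = 19.
Final offense level: 19.
Criminal history: 1 prior point → Category 1 (0-1).
Level 19 falls in the 19-20 band.
Grid: Level 19-20 × Category 1 = 27-35 months.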